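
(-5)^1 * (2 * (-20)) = 200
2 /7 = 0.29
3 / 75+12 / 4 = 76 / 25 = 3.04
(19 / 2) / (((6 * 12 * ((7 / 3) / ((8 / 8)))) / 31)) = 589 / 336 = 1.75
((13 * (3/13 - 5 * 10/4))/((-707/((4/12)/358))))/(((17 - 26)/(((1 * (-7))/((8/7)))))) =2233/15620256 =0.00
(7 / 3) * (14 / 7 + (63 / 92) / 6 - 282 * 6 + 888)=-1032829 / 552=-1871.07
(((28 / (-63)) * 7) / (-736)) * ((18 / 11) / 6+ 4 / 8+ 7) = 133 / 4048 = 0.03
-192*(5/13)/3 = -24.62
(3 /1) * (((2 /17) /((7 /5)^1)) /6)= 5 /119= 0.04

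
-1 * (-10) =10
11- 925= -914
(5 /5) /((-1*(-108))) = 1 /108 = 0.01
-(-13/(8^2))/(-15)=-13/960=-0.01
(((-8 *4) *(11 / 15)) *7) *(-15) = 2464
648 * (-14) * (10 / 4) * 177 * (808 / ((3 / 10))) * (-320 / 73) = 3459843072000 / 73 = 47395110575.34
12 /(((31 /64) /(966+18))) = 755712 /31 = 24377.81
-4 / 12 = -1 / 3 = -0.33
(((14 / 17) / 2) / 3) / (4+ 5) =7 / 459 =0.02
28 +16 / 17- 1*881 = -14485 / 17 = -852.06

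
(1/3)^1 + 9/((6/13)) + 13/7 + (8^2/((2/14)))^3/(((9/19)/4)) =95669979821/126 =759285554.13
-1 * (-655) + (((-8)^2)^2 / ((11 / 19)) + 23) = 85282 / 11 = 7752.91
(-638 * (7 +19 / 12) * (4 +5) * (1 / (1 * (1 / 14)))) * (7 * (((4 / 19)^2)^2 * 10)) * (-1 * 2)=24729492480 / 130321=189758.31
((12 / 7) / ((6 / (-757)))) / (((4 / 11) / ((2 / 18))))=-8327 / 126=-66.09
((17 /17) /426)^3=1 /77308776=0.00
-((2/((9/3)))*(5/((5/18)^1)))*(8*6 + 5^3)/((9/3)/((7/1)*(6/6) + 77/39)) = -242200/39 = -6210.26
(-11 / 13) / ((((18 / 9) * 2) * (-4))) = 11 / 208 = 0.05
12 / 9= 4 / 3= 1.33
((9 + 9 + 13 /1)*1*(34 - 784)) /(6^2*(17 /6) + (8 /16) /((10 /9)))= -155000 /683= -226.94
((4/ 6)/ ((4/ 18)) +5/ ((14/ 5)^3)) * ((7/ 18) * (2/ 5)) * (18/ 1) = 8857/ 980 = 9.04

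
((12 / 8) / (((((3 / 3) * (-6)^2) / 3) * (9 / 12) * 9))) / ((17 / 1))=1 / 918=0.00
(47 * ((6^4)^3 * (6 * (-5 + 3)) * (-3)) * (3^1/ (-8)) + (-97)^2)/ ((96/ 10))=-6905841913915/ 48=-143871706539.90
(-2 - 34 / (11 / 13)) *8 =-3712 / 11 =-337.45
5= 5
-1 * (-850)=850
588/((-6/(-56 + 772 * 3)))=-221480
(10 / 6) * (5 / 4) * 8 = 50 / 3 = 16.67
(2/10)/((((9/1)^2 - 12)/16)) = 16/345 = 0.05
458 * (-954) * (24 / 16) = -655398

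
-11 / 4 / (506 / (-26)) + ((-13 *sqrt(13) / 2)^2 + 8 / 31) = 391900 / 713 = 549.65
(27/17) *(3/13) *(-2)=-162/221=-0.73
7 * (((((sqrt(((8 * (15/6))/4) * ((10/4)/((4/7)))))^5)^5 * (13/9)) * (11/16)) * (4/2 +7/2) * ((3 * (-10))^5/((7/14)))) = -3832367398772106505930423736572265625 * sqrt(14)/137438953472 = -104332908714767017033336000.00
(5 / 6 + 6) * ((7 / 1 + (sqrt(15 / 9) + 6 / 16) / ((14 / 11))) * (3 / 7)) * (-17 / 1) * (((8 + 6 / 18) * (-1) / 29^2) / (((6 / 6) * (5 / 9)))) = 38335 * sqrt(15) / 164836 + 8541735 / 1318688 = 7.38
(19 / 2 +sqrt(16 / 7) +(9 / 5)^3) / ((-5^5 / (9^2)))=-310473 / 781250- 324 * sqrt(7) / 21875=-0.44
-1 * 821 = -821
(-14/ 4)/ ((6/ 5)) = -35/ 12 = -2.92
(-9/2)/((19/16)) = -72/19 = -3.79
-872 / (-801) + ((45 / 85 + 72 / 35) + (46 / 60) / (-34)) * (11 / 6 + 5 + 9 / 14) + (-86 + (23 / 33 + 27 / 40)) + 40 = -7154722517 / 293582520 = -24.37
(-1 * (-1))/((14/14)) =1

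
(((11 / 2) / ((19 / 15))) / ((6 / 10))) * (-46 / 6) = -6325 / 114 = -55.48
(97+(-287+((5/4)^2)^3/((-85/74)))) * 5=-33653325/34816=-966.61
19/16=1.19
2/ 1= 2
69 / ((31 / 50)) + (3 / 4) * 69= 20217 / 124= 163.04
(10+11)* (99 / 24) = 693 / 8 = 86.62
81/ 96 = 0.84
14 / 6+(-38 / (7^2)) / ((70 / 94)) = 6647 / 5145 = 1.29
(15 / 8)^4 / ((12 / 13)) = 219375 / 16384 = 13.39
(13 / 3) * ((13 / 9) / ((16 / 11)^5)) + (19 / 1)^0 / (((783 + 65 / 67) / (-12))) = 703435083893 / 743546290176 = 0.95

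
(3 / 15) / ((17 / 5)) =1 / 17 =0.06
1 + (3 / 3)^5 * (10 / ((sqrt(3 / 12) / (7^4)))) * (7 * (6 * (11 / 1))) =22185241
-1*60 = -60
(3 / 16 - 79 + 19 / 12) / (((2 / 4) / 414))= -255783 / 4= -63945.75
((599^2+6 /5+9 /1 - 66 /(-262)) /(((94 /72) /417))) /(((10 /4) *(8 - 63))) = -641480504184 /769625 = -833497.49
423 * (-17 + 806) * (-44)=-14684868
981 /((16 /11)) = 10791 /16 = 674.44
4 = 4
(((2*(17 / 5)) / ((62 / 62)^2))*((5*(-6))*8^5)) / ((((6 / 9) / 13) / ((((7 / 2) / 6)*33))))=-2509258752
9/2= 4.50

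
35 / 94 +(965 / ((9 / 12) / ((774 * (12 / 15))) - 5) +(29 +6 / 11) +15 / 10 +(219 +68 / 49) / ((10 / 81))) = 1697370124391 / 1045492910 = 1623.51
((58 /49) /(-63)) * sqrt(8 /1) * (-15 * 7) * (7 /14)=290 * sqrt(2) /147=2.79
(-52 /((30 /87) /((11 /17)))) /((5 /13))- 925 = -500947 /425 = -1178.70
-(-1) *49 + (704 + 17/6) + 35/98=15880/21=756.19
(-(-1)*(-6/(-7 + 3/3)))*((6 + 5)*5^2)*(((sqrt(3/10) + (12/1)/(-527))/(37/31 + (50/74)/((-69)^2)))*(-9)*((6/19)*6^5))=-2672742.77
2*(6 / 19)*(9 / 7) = 108 / 133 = 0.81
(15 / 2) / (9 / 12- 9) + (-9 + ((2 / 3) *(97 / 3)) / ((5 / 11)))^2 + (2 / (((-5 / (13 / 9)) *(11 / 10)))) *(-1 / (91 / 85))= 230121707 / 155925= 1475.85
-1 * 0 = 0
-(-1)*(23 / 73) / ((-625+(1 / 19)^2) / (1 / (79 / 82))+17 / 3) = -1021269 / 1933392371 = -0.00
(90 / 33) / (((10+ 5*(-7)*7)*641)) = -6 / 331397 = -0.00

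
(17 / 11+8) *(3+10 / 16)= 3045 / 88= 34.60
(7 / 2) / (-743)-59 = -87681 / 1486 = -59.00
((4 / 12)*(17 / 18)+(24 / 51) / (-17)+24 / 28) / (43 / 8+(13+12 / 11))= 5500132 / 93565773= 0.06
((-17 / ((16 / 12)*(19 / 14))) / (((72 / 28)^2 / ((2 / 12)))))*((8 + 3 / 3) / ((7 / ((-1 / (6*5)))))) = 833 / 82080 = 0.01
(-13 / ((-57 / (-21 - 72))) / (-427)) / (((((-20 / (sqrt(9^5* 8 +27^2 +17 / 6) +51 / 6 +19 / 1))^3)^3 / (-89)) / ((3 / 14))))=416062466715127239861377542292417 / 17864903884800000000 +39423005348722770826571546856947* sqrt(17032458) / 2411762024448000000000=90750557158728.71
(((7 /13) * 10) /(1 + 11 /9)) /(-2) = -63 /52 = -1.21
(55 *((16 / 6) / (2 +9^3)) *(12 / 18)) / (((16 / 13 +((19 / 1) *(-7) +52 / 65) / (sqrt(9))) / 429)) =-8179600 / 6106043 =-1.34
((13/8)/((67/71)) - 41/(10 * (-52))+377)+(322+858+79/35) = 190355413/121940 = 1561.06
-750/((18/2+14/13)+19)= -1625/63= -25.79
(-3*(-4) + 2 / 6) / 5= 37 / 15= 2.47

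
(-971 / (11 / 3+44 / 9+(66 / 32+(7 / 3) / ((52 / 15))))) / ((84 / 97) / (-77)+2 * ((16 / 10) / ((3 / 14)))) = -7273120140 / 1262026859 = -5.76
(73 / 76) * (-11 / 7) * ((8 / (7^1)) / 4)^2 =-803 / 6517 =-0.12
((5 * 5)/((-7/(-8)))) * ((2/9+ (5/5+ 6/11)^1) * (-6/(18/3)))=-5000/99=-50.51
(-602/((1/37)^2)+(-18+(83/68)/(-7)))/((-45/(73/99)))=9545926249/706860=13504.69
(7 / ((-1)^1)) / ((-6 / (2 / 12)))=7 / 36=0.19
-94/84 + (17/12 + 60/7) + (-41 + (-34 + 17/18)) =-16427/252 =-65.19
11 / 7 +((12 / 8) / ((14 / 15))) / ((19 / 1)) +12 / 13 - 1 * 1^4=10921 / 6916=1.58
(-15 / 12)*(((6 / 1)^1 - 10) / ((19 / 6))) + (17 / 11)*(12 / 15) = 2942 / 1045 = 2.82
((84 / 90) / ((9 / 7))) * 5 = 3.63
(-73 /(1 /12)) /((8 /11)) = -1204.50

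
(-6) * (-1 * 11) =66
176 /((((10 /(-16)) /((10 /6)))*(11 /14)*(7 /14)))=-3584 /3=-1194.67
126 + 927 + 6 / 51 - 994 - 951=-15162 / 17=-891.88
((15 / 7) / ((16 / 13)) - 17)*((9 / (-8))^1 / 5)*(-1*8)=-15381 / 560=-27.47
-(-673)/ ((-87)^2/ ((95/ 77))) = 63935/ 582813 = 0.11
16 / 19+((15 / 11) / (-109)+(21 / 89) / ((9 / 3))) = 1841478 / 2027509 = 0.91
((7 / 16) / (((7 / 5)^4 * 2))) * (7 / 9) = 625 / 14112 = 0.04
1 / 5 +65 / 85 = 82 / 85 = 0.96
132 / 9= 14.67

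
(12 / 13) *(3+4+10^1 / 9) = 7.49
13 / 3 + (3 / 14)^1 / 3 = 185 / 42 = 4.40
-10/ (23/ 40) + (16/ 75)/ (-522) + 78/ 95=-141749986/ 8554275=-16.57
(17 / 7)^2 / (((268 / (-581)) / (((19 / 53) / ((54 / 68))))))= -7747801 / 1342278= -5.77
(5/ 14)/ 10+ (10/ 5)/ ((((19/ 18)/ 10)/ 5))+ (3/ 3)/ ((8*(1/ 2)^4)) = 51483/ 532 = 96.77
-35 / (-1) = 35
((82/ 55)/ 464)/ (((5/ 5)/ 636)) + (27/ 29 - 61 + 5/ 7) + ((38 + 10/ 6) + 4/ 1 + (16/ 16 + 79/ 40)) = -2858983/ 267960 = -10.67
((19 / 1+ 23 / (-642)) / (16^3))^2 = 148230625 / 6914964455424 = 0.00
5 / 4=1.25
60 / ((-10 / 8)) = -48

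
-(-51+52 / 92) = 1160 / 23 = 50.43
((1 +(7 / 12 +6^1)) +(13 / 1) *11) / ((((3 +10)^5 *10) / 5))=139 / 685464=0.00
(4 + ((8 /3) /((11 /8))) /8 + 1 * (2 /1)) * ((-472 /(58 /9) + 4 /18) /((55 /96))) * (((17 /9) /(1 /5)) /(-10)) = 1067857856 /1421145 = 751.41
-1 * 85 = -85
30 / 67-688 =-46066 / 67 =-687.55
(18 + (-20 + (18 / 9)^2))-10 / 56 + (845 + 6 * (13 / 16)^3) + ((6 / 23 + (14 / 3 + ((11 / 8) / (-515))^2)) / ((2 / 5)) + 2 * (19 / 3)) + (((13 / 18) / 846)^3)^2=93185449996097986200456715670126563 / 106494588225123525801927417876480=875.03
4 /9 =0.44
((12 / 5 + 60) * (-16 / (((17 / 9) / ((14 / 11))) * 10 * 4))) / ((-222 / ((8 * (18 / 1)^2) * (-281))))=-9544324608 / 172975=-55177.48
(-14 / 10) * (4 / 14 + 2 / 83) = -0.43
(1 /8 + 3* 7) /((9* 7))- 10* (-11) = 55609 /504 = 110.34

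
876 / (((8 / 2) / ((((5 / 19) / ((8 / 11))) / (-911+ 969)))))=1.37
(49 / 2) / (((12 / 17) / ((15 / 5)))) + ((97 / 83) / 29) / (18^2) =162407705 / 1559736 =104.13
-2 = -2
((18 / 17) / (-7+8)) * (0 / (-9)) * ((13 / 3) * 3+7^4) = 0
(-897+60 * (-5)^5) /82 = -188397 /82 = -2297.52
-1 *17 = -17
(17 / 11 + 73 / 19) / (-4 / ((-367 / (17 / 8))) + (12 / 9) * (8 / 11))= 2479452 / 456931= 5.43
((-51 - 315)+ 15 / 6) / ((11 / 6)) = -2181 / 11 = -198.27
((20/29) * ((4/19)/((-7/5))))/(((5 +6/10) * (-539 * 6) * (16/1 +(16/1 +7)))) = 250/1702637937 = 0.00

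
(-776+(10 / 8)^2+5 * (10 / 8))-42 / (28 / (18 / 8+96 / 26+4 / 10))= -808809 / 1040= -777.70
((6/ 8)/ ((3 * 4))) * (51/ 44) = 51/ 704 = 0.07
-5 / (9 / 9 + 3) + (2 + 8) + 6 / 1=14.75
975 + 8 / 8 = 976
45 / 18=5 / 2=2.50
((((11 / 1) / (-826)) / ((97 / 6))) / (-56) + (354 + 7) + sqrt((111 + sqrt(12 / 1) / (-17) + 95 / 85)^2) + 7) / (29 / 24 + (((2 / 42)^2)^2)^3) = 2748791969965901638678977 / 6918006205966405110461- 117693240182186256*sqrt(3) / 1208807654371204807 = 397.17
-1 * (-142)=142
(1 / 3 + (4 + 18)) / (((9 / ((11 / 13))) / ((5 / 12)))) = 3685 / 4212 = 0.87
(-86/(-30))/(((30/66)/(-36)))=-227.04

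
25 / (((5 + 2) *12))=25 / 84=0.30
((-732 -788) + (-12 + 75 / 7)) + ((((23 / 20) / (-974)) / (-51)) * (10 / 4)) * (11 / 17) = -71941064165 / 47289648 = -1521.29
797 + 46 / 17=13595 / 17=799.71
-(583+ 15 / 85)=-9914 / 17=-583.18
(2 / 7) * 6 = 12 / 7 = 1.71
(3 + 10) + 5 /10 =27 /2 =13.50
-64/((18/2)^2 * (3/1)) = -64/243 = -0.26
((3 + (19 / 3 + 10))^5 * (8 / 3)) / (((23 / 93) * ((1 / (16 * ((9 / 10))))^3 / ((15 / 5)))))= 750074012762112 / 2875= 260895308786.82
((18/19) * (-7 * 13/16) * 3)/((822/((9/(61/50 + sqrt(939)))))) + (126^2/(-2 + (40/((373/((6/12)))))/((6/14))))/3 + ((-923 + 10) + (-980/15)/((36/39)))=-3806.35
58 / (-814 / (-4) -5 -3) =116 / 391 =0.30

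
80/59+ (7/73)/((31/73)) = 2893/1829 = 1.58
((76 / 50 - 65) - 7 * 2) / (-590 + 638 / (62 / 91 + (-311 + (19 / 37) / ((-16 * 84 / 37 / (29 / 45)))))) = 0.13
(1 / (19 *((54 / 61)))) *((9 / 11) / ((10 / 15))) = 61 / 836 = 0.07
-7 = -7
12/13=0.92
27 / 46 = 0.59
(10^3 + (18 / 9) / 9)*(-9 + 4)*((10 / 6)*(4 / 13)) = -900200 / 351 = -2564.67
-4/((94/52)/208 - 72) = 21632/389329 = 0.06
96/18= 5.33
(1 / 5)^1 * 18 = 18 / 5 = 3.60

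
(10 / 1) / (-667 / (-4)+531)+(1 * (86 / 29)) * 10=2401420 / 80939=29.67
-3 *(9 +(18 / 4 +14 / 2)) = -123 / 2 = -61.50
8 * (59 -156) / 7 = -776 / 7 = -110.86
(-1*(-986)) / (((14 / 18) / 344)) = 3052656 / 7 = 436093.71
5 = 5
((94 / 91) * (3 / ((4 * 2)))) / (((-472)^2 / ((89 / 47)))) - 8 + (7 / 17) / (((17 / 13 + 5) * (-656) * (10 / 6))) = -92696869915649 / 11587027029760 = -8.00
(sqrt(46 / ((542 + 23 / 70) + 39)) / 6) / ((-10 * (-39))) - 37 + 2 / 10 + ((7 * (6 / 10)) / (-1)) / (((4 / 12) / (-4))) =sqrt(32757865) / 47610810 + 68 / 5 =13.60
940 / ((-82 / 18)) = -8460 / 41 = -206.34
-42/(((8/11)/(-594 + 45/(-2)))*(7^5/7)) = 14.83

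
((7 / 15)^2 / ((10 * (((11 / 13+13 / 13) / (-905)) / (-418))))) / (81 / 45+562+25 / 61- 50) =1469921453 / 169380720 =8.68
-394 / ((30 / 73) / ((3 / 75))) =-14381 / 375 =-38.35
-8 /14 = -4 /7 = -0.57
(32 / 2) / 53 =16 / 53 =0.30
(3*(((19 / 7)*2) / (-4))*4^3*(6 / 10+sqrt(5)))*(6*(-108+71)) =1214784 / 35+404928*sqrt(5) / 7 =164057.62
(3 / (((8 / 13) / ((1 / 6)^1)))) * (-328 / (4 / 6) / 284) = -1599 / 1136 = -1.41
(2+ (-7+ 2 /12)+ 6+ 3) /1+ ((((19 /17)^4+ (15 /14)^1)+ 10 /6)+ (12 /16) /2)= 124040111 /14031528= 8.84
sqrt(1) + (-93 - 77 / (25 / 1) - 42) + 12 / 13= -44251 / 325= -136.16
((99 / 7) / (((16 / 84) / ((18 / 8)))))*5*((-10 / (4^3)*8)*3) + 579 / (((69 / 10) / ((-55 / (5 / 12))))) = -20915565 / 1472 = -14208.94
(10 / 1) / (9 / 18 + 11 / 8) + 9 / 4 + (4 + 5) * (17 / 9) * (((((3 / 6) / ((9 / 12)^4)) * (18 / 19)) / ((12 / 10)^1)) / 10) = 19913 / 2052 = 9.70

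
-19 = -19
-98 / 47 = -2.09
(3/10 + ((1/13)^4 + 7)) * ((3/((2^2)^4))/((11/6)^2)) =56294001/2211763840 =0.03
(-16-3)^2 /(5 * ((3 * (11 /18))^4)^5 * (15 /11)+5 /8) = 439957732287578112 /1528978022910038670395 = 0.00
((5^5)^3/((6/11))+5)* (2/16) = 335693359405/48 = 6993611654.27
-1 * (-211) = 211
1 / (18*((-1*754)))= -1 / 13572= -0.00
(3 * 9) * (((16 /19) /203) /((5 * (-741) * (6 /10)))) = -48 /952679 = -0.00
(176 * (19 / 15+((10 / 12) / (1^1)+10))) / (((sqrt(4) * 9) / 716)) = 3811984 / 45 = 84710.76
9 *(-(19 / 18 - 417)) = 7487 / 2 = 3743.50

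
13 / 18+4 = 85 / 18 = 4.72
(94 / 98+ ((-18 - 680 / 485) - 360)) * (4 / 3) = -7194956 / 14259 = -504.59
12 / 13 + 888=11556 / 13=888.92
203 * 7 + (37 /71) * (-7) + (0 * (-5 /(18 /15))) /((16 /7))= 100632 /71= 1417.35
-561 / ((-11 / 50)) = 2550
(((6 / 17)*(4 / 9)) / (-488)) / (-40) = 1 / 124440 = 0.00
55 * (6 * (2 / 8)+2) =385 / 2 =192.50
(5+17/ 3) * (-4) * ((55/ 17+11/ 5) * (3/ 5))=-59136/ 425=-139.14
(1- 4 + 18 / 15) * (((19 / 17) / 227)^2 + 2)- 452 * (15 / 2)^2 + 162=-1881336005622 / 74459405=-25266.60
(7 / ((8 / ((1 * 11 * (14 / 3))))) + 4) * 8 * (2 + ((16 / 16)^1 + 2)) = 5870 / 3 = 1956.67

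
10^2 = 100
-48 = -48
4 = 4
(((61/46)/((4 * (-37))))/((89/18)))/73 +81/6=298562589/22115788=13.50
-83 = -83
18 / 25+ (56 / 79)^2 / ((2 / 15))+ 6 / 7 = 5838516 / 1092175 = 5.35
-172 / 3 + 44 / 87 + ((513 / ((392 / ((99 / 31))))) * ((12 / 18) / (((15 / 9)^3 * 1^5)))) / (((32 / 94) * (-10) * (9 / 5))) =-40122214681 / 704816000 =-56.93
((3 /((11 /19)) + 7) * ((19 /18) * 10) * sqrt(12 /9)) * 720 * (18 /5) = 2444160 * sqrt(3) /11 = 384855.39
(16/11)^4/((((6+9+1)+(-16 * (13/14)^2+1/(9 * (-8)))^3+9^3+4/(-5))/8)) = -115113338999930880/6073912883160877733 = -0.02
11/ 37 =0.30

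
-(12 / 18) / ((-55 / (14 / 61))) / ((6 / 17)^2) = 2023 / 90585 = 0.02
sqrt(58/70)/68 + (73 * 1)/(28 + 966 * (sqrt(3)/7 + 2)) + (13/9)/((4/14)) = -5037 * sqrt(3)/1892234 + sqrt(1015)/2380 + 86740507/17030106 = 5.10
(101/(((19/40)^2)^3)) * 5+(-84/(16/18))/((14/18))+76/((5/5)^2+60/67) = 524421152318563/11949653774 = 43885.89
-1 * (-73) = 73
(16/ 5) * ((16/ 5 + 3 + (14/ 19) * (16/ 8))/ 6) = 1944/ 475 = 4.09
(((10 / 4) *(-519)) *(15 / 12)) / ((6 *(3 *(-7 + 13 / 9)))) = 16.22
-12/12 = -1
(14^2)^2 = 38416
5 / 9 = 0.56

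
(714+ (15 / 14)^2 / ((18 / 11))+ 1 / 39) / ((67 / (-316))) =-863213171 / 256074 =-3370.95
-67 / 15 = -4.47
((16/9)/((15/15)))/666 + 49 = 146861/2997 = 49.00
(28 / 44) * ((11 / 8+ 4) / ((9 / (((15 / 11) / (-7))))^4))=26875 / 35795839464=0.00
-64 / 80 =-4 / 5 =-0.80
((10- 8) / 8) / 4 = 1 / 16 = 0.06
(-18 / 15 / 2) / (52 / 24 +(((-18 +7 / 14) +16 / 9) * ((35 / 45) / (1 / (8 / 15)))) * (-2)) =-1458 / 36961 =-0.04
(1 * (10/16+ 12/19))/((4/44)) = 2101/152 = 13.82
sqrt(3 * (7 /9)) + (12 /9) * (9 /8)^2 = sqrt(21) /3 + 27 /16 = 3.22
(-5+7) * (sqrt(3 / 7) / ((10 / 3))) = 3 * sqrt(21) / 35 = 0.39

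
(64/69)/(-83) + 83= 475277/5727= 82.99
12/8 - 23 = -43/2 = -21.50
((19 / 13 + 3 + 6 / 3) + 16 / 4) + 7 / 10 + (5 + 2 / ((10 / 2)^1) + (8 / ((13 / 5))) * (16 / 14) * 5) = 34.14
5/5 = 1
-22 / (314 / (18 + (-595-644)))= 13431 / 157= 85.55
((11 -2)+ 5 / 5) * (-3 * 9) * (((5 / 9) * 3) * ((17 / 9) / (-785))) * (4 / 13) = 680 / 2041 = 0.33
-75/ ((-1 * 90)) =5/ 6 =0.83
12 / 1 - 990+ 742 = -236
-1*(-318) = 318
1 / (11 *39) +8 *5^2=85801 / 429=200.00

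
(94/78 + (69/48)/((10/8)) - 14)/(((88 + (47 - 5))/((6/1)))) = -9083/16900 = -0.54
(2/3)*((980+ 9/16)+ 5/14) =36621/56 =653.95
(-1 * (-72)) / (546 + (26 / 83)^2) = 248004 / 1881035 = 0.13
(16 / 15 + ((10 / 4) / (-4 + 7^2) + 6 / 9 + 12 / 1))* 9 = 1241 / 10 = 124.10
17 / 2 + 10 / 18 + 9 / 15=869 / 90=9.66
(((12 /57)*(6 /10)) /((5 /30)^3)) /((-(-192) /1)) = 27 /190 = 0.14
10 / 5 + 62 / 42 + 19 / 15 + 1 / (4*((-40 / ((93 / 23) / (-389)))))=9505423 / 2004128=4.74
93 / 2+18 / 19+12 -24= 1347 / 38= 35.45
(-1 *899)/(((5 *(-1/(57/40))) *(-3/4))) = -17081/50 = -341.62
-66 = -66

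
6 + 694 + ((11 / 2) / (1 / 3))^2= 972.25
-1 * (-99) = 99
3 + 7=10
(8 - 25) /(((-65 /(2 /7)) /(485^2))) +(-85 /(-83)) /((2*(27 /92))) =3584902540 /203931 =17579.00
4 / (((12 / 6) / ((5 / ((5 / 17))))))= 34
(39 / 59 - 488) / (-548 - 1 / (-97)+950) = -2789041 / 2300705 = -1.21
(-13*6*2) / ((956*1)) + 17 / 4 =3907 / 956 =4.09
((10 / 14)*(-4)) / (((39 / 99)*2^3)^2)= -5445 / 18928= -0.29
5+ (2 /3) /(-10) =74 /15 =4.93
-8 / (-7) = 8 / 7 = 1.14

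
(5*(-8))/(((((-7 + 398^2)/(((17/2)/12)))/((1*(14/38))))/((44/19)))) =-26180/171543951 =-0.00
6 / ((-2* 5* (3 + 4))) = -3 / 35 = -0.09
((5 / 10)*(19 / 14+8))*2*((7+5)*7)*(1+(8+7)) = 12576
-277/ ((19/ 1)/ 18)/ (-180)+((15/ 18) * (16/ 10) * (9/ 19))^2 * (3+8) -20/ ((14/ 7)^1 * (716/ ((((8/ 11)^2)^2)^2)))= 809575753993597/ 138516565313390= 5.84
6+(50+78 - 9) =125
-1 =-1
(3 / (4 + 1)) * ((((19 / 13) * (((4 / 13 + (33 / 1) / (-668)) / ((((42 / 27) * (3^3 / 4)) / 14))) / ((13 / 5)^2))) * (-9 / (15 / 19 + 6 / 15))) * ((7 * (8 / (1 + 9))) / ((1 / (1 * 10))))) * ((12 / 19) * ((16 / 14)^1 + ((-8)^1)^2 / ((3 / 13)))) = -1794414355200 / 538974631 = -3329.31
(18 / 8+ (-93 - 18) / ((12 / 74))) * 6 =-8187 / 2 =-4093.50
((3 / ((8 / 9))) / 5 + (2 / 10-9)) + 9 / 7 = -383 / 56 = -6.84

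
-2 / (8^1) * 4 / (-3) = 1 / 3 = 0.33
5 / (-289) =-5 / 289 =-0.02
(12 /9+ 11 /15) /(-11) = -31 /165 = -0.19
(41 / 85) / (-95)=-41 / 8075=-0.01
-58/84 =-29/42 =-0.69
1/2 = 0.50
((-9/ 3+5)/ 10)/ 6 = 1/ 30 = 0.03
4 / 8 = 1 / 2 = 0.50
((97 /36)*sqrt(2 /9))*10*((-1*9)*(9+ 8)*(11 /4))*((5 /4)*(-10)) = 2267375*sqrt(2) /48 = 66803.18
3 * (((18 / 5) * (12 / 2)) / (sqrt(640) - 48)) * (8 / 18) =-54 / 65 - 9 * sqrt(10) / 65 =-1.27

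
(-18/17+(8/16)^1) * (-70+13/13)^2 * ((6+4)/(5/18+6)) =-8141310/1921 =-4238.06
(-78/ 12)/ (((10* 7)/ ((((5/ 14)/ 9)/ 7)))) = -13/ 24696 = -0.00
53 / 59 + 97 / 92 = 10599 / 5428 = 1.95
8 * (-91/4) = -182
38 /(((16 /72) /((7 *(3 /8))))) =3591 /8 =448.88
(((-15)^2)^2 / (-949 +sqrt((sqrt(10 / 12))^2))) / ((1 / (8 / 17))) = -2306070000 / 91861217 - 405000 * sqrt(30) / 91861217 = -25.13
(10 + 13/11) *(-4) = -492/11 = -44.73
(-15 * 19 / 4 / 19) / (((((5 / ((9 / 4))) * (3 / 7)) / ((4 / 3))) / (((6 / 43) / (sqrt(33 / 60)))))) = -63 * sqrt(55) / 473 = -0.99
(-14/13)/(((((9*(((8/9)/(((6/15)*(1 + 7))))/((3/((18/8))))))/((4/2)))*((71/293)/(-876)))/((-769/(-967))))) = 14737534336/4462705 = 3302.38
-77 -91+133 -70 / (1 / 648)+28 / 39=-1770377 / 39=-45394.28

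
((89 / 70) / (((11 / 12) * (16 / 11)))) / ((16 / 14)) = 267 / 320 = 0.83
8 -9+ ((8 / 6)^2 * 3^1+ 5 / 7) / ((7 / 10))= 1123 / 147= 7.64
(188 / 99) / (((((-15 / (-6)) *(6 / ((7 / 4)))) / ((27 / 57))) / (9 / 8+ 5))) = 16121 / 25080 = 0.64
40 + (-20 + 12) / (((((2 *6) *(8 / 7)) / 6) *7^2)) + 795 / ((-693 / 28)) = 3607 / 462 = 7.81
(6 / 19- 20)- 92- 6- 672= -15004 / 19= -789.68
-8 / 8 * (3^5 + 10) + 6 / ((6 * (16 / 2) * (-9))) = -18217 / 72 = -253.01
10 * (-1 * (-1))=10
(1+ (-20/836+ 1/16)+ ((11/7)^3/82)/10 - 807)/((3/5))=-63169101603/47026672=-1343.26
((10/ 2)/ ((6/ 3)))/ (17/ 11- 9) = -0.34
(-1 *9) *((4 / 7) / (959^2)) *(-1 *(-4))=-0.00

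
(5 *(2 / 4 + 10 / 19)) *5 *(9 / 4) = 8775 / 152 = 57.73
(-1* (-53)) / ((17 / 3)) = 159 / 17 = 9.35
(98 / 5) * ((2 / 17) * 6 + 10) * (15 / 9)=17836 / 51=349.73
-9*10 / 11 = -90 / 11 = -8.18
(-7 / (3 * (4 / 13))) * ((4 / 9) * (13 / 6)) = -1183 / 162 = -7.30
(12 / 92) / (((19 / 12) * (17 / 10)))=0.05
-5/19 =-0.26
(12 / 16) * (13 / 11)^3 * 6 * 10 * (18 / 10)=177957 / 1331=133.70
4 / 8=1 / 2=0.50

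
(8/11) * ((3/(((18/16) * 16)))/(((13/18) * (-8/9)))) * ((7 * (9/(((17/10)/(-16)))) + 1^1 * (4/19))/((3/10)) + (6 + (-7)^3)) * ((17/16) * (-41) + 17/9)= -791098769/43472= -18197.89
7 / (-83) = -7 / 83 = -0.08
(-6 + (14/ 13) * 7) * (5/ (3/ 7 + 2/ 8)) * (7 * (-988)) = -78400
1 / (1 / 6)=6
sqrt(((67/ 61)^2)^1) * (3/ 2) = 201/ 122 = 1.65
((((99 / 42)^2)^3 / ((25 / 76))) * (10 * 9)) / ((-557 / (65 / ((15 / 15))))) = -2870933295087 / 524243944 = -5476.33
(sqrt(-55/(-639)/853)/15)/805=sqrt(3330965)/2193894675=0.00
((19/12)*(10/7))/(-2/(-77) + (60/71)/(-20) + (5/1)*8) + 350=459115295/1311546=350.06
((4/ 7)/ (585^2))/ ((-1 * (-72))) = 1/ 43120350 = 0.00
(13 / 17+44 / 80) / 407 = 447 / 138380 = 0.00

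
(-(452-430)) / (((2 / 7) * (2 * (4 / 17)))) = -1309 / 8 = -163.62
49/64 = 0.77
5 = 5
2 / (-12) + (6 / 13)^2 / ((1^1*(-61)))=-10525 / 61854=-0.17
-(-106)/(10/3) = 159/5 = 31.80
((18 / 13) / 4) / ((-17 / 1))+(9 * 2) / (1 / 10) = 79551 / 442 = 179.98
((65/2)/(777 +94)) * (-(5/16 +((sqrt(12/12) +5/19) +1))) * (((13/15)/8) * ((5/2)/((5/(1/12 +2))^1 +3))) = -9425/1955328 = -0.00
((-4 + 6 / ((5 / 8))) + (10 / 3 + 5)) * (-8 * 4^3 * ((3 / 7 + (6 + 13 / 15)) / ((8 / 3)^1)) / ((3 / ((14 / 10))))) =-10246016 / 1125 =-9107.57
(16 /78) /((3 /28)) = 224 /117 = 1.91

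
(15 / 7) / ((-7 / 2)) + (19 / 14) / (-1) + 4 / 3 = -0.64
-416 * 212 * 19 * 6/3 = -3351296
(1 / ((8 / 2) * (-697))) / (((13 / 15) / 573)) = -8595 / 36244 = -0.24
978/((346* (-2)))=-489/346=-1.41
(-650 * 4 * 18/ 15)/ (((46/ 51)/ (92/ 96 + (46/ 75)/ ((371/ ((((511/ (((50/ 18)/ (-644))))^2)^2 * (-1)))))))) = 116609136340091622779266926549/ 103515625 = 1126488260492960582320.46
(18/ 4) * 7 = 63/ 2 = 31.50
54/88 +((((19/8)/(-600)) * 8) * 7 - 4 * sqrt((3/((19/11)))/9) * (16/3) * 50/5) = 2587/6600 - 640 * sqrt(627)/171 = -93.32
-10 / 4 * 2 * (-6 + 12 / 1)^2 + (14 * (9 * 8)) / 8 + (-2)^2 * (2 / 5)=-262 / 5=-52.40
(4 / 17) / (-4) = -1 / 17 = -0.06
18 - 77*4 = -290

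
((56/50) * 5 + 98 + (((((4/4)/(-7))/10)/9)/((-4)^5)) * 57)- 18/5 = 21504019/215040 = 100.00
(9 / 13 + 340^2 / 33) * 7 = 10521679 / 429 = 24526.06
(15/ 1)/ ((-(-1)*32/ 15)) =225/ 32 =7.03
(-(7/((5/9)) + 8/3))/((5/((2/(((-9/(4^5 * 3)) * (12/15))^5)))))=62947040690176000/729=86347106570886.15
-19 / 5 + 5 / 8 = -127 / 40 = -3.18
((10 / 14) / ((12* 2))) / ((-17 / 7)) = -0.01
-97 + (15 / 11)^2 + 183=10631 / 121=87.86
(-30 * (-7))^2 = 44100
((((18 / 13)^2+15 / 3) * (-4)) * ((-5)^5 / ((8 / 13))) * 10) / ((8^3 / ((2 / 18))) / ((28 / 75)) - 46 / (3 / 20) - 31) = 383578125 / 3277417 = 117.04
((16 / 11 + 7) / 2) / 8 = 93 / 176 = 0.53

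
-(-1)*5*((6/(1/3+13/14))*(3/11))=3780/583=6.48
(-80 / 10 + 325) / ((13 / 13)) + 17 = 334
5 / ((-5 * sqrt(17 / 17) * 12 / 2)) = -1 / 6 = -0.17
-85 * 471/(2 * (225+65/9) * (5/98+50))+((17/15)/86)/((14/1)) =-708184181/411424860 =-1.72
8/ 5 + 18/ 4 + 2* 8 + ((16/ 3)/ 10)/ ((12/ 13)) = 22.68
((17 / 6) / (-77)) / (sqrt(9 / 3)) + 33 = 32.98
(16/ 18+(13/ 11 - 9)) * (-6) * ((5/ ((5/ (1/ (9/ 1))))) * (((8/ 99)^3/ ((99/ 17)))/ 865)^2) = 103942193152/ 2050549327495341634962825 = 0.00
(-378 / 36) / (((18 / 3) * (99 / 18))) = -7 / 22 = -0.32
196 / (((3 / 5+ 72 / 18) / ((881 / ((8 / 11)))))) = 2374295 / 46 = 51615.11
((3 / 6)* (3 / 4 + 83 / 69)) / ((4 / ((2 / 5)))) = 539 / 5520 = 0.10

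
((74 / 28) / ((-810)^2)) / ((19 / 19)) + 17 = 156151837 / 9185400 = 17.00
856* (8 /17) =6848 /17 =402.82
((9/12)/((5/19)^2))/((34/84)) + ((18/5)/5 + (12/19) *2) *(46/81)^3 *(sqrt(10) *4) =122254016 *sqrt(10)/84144825 + 22743/850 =31.35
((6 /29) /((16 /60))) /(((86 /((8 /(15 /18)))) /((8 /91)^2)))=6912 /10326407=0.00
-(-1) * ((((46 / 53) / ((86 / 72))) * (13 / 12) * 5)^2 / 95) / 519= 5364060 / 17072155367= 0.00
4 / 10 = 2 / 5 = 0.40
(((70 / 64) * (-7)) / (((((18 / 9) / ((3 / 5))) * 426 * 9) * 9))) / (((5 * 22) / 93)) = -1519 / 26991360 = -0.00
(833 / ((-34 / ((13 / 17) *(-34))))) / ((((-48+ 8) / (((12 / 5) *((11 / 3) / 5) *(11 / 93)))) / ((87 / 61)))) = -2235233 / 472750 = -4.73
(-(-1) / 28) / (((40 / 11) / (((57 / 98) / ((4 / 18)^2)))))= 50787 / 439040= 0.12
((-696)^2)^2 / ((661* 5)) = 234658861056 / 3305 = 71001168.25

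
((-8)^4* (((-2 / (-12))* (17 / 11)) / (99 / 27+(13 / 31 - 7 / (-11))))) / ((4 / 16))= 4317184 / 4831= 893.64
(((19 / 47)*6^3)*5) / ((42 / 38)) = 129960 / 329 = 395.02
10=10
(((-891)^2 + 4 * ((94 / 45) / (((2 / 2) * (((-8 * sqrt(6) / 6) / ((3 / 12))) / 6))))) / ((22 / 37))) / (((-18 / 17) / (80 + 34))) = -287505207 / 2 + 561697 * sqrt(6) / 1980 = -143751908.62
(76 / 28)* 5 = 95 / 7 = 13.57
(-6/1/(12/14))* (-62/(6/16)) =3472/3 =1157.33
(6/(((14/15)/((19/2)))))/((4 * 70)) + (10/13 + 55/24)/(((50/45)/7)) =99381/5096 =19.50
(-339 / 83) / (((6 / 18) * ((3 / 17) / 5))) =-28815 / 83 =-347.17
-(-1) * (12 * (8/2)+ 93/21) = 367/7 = 52.43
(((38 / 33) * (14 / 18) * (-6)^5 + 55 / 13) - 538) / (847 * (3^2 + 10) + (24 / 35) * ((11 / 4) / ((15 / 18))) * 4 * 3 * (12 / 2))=-0.46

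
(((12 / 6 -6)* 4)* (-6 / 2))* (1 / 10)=24 / 5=4.80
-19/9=-2.11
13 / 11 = 1.18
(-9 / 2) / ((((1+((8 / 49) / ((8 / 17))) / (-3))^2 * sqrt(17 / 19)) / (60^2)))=-3500658 * sqrt(323) / 2873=-21898.55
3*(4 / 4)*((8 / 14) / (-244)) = -3 / 427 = -0.01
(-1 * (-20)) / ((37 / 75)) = 1500 / 37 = 40.54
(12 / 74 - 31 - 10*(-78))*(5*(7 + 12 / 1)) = 2633305 / 37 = 71170.41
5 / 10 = 1 / 2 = 0.50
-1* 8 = -8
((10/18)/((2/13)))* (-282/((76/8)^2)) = -12220/1083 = -11.28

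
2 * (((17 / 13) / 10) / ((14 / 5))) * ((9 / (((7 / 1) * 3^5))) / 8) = 0.00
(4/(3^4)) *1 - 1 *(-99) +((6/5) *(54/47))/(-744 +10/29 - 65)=14737957193/148796595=99.05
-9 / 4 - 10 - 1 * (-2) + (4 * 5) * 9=679 / 4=169.75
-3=-3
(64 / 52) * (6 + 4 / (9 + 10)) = 1888 / 247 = 7.64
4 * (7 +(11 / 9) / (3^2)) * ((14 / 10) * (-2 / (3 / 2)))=-64736 / 1215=-53.28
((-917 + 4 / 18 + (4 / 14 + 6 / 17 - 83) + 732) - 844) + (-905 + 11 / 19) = -41014634 / 20349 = -2015.56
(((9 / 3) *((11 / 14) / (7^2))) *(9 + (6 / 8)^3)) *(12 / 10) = 59697 / 109760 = 0.54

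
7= 7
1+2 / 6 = 4 / 3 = 1.33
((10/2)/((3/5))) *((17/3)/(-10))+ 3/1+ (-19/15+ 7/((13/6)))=283/1170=0.24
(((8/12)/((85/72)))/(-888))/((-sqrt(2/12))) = 2 * sqrt(6)/3145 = 0.00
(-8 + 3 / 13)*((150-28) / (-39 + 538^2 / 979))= -12063238 / 3266419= -3.69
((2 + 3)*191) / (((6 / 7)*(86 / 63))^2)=20636595 / 29584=697.56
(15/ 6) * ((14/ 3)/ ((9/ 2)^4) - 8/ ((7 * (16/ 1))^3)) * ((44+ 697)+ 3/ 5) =4049785003/ 192036096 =21.09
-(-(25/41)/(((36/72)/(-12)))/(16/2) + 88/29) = -5783/1189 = -4.86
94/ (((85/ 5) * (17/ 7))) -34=-31.72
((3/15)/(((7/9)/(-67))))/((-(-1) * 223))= -603/7805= -0.08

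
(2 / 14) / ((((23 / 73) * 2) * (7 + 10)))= 73 / 5474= 0.01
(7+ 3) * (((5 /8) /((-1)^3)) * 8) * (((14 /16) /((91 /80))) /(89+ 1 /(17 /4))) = -0.43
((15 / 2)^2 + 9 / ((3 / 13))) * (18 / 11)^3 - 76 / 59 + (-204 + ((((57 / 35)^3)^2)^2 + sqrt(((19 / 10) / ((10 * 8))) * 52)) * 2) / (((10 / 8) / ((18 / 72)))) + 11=sqrt(494) / 50 + 697249412961433817269479183 / 1326834036385899658203125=525.94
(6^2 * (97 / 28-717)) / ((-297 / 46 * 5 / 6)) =1838068 / 385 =4774.20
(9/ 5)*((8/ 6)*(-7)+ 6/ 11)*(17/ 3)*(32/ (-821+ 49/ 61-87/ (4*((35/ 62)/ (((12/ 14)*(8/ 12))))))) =235772320/ 69227807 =3.41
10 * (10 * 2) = 200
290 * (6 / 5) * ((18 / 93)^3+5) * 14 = 726761112 / 29791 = 24395.32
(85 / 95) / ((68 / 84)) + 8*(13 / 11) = 2207 / 209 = 10.56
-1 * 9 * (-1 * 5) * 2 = 90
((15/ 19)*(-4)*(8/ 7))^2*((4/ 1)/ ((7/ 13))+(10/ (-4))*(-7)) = 40204800/ 123823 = 324.70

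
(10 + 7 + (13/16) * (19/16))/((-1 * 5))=-4599/1280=-3.59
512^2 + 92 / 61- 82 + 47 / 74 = 1182957543 / 4514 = 262064.14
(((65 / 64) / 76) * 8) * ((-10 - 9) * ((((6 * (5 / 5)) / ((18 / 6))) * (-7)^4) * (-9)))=1404585 / 16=87786.56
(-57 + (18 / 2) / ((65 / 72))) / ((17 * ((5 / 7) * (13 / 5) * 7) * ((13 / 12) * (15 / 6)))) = -73368 / 933725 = -0.08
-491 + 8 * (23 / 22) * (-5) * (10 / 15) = -17123 / 33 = -518.88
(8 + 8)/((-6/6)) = -16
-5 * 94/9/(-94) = 0.56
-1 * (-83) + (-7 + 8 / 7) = 540 / 7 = 77.14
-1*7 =-7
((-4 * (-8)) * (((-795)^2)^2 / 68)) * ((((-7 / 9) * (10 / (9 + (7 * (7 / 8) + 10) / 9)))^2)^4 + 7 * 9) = 57345511332117814346656715000 / 4836684208049217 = 11856368715717.13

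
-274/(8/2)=-137/2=-68.50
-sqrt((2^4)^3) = -64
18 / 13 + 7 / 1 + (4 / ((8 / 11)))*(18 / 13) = 16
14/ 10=7/ 5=1.40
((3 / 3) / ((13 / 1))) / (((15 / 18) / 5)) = 6 / 13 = 0.46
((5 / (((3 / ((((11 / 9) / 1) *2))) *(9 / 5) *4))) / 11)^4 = 390625 / 55788550416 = 0.00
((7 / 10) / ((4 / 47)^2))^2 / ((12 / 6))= 239104369 / 51200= 4670.01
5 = 5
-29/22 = -1.32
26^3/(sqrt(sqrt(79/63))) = 16609.19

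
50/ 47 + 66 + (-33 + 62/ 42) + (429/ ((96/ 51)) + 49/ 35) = 41824523/ 157920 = 264.85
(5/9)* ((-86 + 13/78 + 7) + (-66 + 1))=-4315/54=-79.91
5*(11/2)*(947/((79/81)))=4218885/158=26701.80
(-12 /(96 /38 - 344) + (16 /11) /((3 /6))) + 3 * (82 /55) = 661667 /89210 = 7.42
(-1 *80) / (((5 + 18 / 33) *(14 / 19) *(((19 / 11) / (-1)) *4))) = 1210 / 427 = 2.83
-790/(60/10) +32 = -299/3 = -99.67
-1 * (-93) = 93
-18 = -18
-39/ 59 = -0.66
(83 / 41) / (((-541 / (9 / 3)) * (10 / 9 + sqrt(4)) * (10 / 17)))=-0.01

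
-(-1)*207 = 207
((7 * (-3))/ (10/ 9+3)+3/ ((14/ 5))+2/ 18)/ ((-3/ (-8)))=-73204/ 6993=-10.47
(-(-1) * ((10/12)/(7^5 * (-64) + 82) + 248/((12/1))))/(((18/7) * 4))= 933591253/464644512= 2.01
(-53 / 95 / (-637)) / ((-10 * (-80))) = 53 / 48412000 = 0.00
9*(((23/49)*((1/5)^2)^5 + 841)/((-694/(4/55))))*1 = -7243769531664/9132470703125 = -0.79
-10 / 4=-5 / 2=-2.50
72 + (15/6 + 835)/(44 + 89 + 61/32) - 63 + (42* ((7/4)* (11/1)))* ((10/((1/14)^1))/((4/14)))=1710309958/4317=396180.21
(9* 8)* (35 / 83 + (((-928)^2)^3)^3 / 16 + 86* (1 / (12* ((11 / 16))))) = 1172400744937120301475300000000000000000000000000000000.00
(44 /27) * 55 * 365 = 32714.81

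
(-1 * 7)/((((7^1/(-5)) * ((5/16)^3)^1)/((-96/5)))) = -393216/125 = -3145.73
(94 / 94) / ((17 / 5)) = 5 / 17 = 0.29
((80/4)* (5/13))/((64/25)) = 625/208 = 3.00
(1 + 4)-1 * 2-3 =0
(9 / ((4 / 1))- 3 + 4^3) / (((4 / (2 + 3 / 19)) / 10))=51865 / 152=341.22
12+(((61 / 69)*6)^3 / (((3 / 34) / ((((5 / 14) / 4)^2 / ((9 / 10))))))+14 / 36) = 27.37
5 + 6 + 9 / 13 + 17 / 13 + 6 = 19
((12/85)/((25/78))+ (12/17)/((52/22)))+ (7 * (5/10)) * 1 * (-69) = -13302039/55250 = -240.76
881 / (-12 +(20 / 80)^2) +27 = -8939 / 191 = -46.80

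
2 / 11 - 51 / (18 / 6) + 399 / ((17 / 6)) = 23189 / 187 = 124.01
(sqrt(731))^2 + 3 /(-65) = 47512 /65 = 730.95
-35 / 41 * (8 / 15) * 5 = -280 / 123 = -2.28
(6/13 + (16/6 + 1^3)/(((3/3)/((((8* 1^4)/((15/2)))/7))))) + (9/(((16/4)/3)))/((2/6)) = 348407/16380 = 21.27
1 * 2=2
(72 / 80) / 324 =1 / 360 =0.00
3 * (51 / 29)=153 / 29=5.28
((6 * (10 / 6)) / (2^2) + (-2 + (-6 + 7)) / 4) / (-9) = -1 / 4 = -0.25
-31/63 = -0.49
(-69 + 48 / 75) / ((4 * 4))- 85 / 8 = -5959 / 400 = -14.90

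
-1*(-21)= 21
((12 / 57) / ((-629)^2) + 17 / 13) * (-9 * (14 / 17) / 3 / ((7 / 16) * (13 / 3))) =-36804123360 / 21596855267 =-1.70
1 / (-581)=-1 / 581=-0.00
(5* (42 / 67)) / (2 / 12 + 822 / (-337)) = -84924 / 61573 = -1.38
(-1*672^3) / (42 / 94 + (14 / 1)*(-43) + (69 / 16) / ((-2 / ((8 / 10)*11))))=570513162240 / 1166593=489042.16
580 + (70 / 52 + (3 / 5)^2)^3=160646438029 / 274625000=584.97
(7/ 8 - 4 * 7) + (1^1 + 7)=-153/ 8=-19.12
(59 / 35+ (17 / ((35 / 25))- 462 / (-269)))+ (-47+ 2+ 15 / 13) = -28.30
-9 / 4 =-2.25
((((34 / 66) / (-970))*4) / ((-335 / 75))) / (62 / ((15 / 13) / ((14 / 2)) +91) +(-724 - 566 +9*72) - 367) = -0.00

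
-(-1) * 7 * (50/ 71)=350/ 71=4.93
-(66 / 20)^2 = -1089 / 100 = -10.89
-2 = -2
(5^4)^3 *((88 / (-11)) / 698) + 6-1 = -2798168.35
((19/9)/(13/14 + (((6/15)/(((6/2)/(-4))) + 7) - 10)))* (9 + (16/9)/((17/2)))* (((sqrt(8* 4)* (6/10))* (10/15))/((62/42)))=-20988464* sqrt(2)/2594421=-11.44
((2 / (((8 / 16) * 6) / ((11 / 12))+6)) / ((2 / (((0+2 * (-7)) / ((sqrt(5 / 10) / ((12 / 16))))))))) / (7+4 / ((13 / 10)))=-1001 * sqrt(2) / 8908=-0.16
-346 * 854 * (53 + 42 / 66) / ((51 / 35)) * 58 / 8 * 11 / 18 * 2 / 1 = -44237648350 / 459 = -96378318.85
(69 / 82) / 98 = 69 / 8036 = 0.01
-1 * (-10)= 10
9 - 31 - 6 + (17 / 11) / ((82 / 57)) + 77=45167 / 902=50.07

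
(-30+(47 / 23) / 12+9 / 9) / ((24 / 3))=-7957 / 2208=-3.60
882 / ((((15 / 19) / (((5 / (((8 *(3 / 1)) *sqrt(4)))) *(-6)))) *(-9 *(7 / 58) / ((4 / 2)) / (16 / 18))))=30856 / 27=1142.81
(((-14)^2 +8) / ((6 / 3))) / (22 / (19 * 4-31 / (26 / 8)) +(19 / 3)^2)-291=-5039997 / 17471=-288.48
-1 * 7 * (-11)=77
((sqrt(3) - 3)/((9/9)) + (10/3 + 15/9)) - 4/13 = 3.42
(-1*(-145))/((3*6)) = 145/18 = 8.06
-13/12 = -1.08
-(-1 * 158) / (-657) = -158 / 657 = -0.24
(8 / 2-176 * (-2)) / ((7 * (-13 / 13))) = -356 / 7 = -50.86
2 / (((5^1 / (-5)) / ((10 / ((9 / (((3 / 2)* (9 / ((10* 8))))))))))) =-3 / 8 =-0.38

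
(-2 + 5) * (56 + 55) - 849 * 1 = -516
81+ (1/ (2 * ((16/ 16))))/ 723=117127/ 1446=81.00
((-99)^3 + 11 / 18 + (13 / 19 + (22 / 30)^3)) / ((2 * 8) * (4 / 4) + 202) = -124440630047 / 27958500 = -4450.91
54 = 54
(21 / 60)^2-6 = -2351 / 400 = -5.88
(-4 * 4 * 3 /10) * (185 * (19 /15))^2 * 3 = -3953672 /5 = -790734.40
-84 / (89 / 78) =-6552 / 89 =-73.62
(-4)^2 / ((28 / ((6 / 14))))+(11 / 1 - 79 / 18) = 6047 / 882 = 6.86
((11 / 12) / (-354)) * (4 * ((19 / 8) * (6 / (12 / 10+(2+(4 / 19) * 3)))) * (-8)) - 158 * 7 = -1105.69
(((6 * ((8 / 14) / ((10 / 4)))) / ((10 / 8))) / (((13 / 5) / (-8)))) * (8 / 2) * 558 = -3428352 / 455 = -7534.84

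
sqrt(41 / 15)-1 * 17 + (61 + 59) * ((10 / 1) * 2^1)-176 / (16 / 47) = sqrt(615) / 15 + 1866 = 1867.65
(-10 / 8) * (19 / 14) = -95 / 56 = -1.70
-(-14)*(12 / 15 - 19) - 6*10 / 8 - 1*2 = -2643 / 10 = -264.30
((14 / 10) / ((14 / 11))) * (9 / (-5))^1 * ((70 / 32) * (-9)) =6237 / 160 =38.98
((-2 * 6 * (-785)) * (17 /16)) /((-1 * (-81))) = 13345 /108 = 123.56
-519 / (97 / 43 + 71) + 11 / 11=-6389 / 1050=-6.08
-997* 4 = -3988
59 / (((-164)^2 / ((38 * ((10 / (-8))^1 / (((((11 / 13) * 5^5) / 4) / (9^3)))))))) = -10623717 / 92455000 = -0.11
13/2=6.50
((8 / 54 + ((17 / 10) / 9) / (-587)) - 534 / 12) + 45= 51337 / 79245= 0.65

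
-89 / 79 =-1.13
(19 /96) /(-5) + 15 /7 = 7067 /3360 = 2.10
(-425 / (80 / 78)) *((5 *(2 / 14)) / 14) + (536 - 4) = 400513 / 784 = 510.86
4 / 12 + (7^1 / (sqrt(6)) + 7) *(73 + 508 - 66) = 3605 *sqrt(6) / 6 + 10816 / 3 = 5077.07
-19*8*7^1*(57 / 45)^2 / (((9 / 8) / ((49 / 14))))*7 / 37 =-75284384 / 74925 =-1004.80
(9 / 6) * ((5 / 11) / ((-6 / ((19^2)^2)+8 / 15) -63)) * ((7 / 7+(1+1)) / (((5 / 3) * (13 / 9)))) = -475020045 / 34923707962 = -0.01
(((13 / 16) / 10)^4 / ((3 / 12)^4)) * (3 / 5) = 85683 / 12800000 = 0.01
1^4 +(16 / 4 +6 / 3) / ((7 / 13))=85 / 7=12.14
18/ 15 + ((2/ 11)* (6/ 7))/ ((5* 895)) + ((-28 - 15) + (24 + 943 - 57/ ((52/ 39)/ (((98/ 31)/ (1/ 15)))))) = -23542259151/ 21363650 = -1101.98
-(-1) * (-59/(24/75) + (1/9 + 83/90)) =-22001/120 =-183.34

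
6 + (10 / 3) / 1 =28 / 3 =9.33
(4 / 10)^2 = 4 / 25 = 0.16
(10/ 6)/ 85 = 1/ 51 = 0.02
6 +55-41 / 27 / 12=19723 / 324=60.87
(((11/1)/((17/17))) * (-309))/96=-1133/32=-35.41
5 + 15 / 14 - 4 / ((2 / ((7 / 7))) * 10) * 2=397 / 70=5.67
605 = 605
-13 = -13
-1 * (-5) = 5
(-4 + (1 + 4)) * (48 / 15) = 16 / 5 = 3.20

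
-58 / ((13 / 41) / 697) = -127497.38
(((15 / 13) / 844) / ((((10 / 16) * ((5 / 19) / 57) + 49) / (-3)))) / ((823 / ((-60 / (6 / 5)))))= 4873500 / 958441787329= 0.00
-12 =-12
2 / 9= 0.22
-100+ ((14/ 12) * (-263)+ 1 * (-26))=-2597/ 6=-432.83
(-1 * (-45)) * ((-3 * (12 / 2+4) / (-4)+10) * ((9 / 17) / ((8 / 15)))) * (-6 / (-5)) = 127575 / 136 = 938.05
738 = 738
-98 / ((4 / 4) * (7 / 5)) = -70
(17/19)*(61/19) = 1037/361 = 2.87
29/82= 0.35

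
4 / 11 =0.36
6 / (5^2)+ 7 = 181 / 25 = 7.24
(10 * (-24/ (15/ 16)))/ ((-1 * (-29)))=-256/ 29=-8.83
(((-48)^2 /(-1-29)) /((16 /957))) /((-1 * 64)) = 71.78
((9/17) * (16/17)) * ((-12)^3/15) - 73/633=-52609037/914685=-57.52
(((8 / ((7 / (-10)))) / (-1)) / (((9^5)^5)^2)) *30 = 800 / 1202547548374693105751742636119782969638250884669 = 0.00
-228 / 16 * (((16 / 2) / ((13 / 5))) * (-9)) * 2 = 10260 / 13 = 789.23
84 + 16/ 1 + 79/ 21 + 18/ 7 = 319/ 3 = 106.33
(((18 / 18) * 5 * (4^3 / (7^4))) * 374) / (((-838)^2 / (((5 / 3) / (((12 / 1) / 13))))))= 486200 / 3793697649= 0.00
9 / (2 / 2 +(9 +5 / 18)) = 162 / 185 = 0.88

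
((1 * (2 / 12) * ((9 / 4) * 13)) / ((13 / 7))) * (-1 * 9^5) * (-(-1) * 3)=-465010.88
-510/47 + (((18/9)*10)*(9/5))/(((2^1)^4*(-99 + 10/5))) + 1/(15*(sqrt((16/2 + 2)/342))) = -198303/18236 + sqrt(95)/25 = -10.48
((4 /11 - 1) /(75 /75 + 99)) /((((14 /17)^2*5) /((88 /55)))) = -289 /96250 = -0.00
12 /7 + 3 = 33 /7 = 4.71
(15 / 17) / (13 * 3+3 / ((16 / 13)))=0.02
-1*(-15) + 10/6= 16.67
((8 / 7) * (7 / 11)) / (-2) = -4 / 11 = -0.36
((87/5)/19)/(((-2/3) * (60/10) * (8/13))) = -0.37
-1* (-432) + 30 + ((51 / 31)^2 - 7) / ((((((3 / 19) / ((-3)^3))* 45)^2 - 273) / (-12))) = 5465848083 / 11835676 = 461.81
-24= -24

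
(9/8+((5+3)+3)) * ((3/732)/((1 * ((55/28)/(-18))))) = -0.46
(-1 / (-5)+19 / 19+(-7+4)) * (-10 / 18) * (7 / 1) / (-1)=-7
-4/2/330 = -1/165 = -0.01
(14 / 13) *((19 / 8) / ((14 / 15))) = 285 / 104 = 2.74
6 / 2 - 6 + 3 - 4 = -4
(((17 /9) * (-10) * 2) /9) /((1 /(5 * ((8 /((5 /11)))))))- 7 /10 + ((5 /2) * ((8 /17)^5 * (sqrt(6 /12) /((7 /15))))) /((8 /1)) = -299767 /810 + 76800 * sqrt(2) /9938999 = -370.07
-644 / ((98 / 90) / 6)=-24840 / 7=-3548.57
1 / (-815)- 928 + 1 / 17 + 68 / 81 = -1040445862 / 1122255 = -927.10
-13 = -13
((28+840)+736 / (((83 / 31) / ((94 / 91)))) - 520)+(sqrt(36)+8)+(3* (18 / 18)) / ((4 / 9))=19719491 / 30212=652.70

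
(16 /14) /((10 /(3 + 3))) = 24 /35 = 0.69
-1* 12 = -12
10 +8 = 18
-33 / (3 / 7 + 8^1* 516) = -77 / 9633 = -0.01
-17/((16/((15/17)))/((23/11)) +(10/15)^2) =-17595/9436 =-1.86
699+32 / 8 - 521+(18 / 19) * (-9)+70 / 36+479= 223811 / 342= 654.42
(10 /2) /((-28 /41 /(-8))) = 410 /7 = 58.57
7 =7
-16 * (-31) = 496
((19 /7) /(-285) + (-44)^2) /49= 203279 /5145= 39.51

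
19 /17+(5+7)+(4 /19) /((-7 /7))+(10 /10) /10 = 42013 /3230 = 13.01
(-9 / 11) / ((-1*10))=9 / 110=0.08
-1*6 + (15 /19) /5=-111 /19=-5.84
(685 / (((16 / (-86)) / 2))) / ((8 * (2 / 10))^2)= -2876.46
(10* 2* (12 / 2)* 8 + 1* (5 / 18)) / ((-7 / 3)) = -411.55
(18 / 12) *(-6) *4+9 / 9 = -35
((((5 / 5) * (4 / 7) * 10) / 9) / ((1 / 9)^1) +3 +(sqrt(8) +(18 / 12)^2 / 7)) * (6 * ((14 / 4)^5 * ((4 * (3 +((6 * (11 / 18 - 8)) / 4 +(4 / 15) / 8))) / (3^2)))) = -97799933 / 960 - 2705927 * sqrt(2) / 120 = -133764.59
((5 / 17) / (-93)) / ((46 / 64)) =-160 / 36363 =-0.00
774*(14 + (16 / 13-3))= 123066 / 13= 9466.62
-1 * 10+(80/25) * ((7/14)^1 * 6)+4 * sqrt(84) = -2/5+8 * sqrt(21) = 36.26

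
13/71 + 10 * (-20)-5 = -14542/71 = -204.82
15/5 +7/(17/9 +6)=276/71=3.89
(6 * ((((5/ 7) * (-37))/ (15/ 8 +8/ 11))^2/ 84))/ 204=33129800/ 917350413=0.04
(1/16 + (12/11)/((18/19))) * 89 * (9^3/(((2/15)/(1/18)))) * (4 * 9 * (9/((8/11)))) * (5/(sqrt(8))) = 25846582.01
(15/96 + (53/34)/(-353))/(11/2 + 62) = 9719/4320720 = 0.00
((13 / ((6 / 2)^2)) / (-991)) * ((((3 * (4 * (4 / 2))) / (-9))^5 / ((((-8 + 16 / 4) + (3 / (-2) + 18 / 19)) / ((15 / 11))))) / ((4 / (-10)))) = 202342400 / 1374801417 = 0.15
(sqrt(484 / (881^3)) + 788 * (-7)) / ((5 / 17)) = -93772 / 5 + 374 * sqrt(881) / 3880805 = -18754.40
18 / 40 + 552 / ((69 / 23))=3689 / 20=184.45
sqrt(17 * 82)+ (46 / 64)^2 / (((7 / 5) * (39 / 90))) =39675 / 46592+ sqrt(1394) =38.19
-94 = -94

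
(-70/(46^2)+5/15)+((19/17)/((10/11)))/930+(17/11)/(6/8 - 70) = 71164599017/254835540300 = 0.28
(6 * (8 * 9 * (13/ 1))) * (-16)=-89856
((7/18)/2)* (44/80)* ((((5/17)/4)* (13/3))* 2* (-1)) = -1001/14688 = -0.07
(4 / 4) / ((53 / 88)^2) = 7744 / 2809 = 2.76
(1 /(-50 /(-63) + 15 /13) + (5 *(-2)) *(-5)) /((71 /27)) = 2175363 /113245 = 19.21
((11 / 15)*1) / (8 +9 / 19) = 209 / 2415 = 0.09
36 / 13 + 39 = 543 / 13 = 41.77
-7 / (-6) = 7 / 6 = 1.17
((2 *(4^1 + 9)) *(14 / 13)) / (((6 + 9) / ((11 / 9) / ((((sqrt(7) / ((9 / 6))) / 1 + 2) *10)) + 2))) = 637 / 150 - 77 *sqrt(7) / 450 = 3.79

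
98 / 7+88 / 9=214 / 9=23.78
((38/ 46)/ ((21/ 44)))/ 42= 418/ 10143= 0.04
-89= -89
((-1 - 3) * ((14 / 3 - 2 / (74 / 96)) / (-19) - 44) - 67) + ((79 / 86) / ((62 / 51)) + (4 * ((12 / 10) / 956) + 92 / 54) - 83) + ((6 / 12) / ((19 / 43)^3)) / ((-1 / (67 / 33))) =8228457107022467 / 480260669848740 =17.13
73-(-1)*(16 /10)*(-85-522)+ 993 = 474 /5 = 94.80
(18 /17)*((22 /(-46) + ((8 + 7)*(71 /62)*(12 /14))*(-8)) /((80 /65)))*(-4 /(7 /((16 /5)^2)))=8839838592 /14848225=595.35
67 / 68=0.99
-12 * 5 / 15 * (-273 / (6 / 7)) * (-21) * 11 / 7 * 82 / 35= -492492 / 5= -98498.40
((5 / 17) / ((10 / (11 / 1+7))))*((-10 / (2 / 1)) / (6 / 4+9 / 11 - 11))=990 / 3247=0.30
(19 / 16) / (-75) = -19 / 1200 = -0.02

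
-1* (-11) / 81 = 11 / 81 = 0.14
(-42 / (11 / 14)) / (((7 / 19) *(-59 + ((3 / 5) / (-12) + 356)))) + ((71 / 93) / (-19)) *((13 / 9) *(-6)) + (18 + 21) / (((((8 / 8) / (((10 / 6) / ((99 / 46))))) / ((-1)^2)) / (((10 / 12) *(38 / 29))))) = 989397946568 / 30128885523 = 32.84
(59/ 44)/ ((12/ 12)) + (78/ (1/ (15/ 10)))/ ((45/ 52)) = 30039/ 220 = 136.54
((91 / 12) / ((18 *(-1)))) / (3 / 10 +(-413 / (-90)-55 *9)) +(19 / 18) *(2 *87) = 19443779 / 105864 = 183.67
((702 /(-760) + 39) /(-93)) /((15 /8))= -9646 /44175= -0.22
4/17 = 0.24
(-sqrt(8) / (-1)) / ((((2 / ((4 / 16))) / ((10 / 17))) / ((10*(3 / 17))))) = 75*sqrt(2) / 289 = 0.37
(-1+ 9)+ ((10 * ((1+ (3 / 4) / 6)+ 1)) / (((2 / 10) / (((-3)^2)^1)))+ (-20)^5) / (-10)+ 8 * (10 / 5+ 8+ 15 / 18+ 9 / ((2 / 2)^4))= 7681705 / 24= 320071.04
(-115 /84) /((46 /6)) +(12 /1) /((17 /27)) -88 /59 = 488345 /28084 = 17.39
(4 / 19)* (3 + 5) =1.68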